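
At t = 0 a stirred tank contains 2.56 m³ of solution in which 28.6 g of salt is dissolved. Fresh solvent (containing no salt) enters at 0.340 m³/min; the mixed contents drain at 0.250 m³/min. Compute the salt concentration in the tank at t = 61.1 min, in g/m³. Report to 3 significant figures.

Total volume: dV/dt = Q_in − Q_out = 0.090000 m³/min, so V(t) = 2.56 + 0.090000 t and V(61.1) = 8.0590 m³.
No salt enters, so dm/dt = −Q_out · (m/V).
Separate: dm/m = −Q_out dt/V(t) ⇒ ln(m/m₀) = −(Q_out/(Q_in−Q_out)) ln(V/V₀).
m = m₀ (V₀/V)^(Q_out/(Q_in−Q_out)) = 28.6 × (2.56/8.0590)^(2.7778) = 1.1828 g.
C = m/V = 1.1828/8.0590 = 0.14677 g/m³.

0.147 g/m³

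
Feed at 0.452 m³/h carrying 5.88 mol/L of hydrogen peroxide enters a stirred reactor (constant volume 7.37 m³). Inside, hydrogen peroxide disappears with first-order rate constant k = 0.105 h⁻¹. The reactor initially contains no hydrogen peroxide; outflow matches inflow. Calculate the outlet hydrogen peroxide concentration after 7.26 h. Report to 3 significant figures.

V dC/dt = Q(C_in − C) − k V C.
This is linear with rate a = Q/V + k = 0.16633 h⁻¹.
C_ss = Q C_in/(Q + kV) = 2.1681 mol/L; C(t) = C_ss + (C₀ − C_ss) e^(−a t).
C(7.26) = 2.1681 + (-2.1681)·e^(−0.16633·7.26) = 2.1681 + (-2.1681)·0.29893 = 1.5200 mol/L.

1.52 mol/L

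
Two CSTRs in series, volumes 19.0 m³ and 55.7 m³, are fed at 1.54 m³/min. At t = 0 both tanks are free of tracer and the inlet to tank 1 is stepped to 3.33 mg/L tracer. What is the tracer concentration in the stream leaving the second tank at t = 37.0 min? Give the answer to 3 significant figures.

Species balance on tank i: dCᵢ/dt = (Cᵢ₋₁ − Cᵢ)/τᵢ with τᵢ = Vᵢ/Q.
τ₁ = 19.0/1.54 = 12.338 min; τ₂ = 55.7/1.54 = 36.169 min.
Tank 1: C₁ = C_in(1 − e^(−t/τ₁)). Tank 2 (τ₁ ≠ τ₂): C₂ = C_in[1 − (τ₁ e^(−t/τ₁) − τ₂ e^(−t/τ₂))/(τ₁ − τ₂)].
At t = 37.0: e^(−t/τ₁) = 0.049840, e^(−t/τ₂) = 0.35952.
C₂ = 3.33·[1 − (12.338·0.049840 − 36.169·0.35952)/(-23.831)] = 3.33·0.48015 = 1.5989 mg/L.

1.60 mg/L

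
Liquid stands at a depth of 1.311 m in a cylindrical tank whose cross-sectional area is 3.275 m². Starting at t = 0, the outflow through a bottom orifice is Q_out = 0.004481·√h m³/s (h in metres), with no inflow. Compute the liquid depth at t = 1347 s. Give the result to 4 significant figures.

0.04994 m

A dh/dt = −Q_out = −0.004481 √h.
∫ h^(−1/2) dh = −(0.004481/A) ∫ dt, giving 2√h = 2√h₀ − (0.004481/A) t.
√h = √1.311 − 0.004481·1347/(2·3.275) = 1.14499 − 0.921513 = 0.223477.
h = 0.223477² = 0.0499418 m.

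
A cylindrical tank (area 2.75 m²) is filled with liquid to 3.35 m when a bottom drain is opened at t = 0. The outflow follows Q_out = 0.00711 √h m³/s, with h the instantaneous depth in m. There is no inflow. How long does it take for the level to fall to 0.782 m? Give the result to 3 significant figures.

A dh/dt = −Q_out = −0.00711 √h.
Separate and integrate: 2(√h − √h₀) = −(0.00711/A) t.
t = 2A(√h₀ − √h)/0.00711 = 2·2.75·(√3.35 − √0.782)/0.00711
  = 5.5000 × (1.8303 − 0.88431) / 0.00711 = 731.78 s.

732 s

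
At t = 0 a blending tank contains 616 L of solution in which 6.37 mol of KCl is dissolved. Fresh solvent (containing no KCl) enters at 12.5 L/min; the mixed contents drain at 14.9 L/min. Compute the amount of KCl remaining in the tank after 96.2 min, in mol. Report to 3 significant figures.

Total volume: dV/dt = Q_in − Q_out = -2.4000 L/min, so V(t) = 616 − 2.4000 t and V(96.2) = 385.12 L.
Species balance (pure solvent in): dm/dt = −Q_out · m/V(t).
dm/m = −Q_out dt/(V₀ − 2.4000 t); integrating gives ln(m/m₀) = −(Q_out/(Q_in−Q_out)) ln(V/V₀).
m = m₀ (V₀/V)^(Q_out/(Q_in−Q_out)) = 6.37 × (616/385.12)^(-6.2083) = 0.34493 mol.

0.345 mol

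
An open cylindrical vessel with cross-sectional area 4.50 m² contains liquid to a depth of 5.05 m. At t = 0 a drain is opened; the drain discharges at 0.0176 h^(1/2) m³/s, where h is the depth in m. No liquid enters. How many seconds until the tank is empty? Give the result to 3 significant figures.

A dh/dt = −Q_out = −0.0176 √h.
Separate and integrate: 2(√h − √h₀) = −(0.0176/A) t.
Tank is empty when √h = 0: t_empty = 2A√h₀/0.0176.
t_empty = 2·4.50·√5.05/0.0176 = 9.0000·2.2472/0.0176 = 1149.1 s.

1150 s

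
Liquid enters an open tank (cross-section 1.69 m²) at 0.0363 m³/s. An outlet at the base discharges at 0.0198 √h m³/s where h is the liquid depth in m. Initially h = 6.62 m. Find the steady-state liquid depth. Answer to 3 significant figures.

Unsteady balance on liquid volume: A dh/dt = Q_in − 0.0198 √h. At steady state dh/dt = 0:
Q_in = 0.0198 √h_ss ⇒ √h_ss = 0.0363/0.0198 = 1.8333.
h_ss = 1.8333² = 3.3611 m. (Since h₀ = 6.62 m > h_ss, the level will fall toward this value.)

3.36 m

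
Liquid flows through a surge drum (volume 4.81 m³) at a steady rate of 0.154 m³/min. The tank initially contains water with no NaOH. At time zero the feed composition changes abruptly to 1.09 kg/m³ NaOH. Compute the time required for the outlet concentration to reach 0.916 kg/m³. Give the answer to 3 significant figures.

Unsteady species balance (constant V, well mixed): V dC/dt = Q(C_in − C), so τ = V/Q = 31.234 min.
C(t) = C_in + (C₀ − C_in) e^(−t/τ). Set C = 0.916 and solve for t:
e^(−t/τ) = (C − C_in)/(C₀ − C_in) = (0.916 − 1.09)/(0 − 1.09) = 0.15963
t = −τ ln(…) = 31.234 × 1.8349 = 57.310 min.

57.3 min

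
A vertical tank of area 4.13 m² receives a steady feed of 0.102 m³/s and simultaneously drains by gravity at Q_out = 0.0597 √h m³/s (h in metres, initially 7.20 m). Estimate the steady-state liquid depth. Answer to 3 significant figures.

Mass balance (ρ constant): A dh/dt = Q_in − 0.0597 √h. At steady state dh/dt = 0:
Q_in = 0.0597 √h_ss ⇒ √h_ss = 0.102/0.0597 = 1.7085.
h_ss = 1.7085² = 2.9191 m. (Since h₀ = 7.20 m > h_ss, the level will fall toward this value.)

2.92 m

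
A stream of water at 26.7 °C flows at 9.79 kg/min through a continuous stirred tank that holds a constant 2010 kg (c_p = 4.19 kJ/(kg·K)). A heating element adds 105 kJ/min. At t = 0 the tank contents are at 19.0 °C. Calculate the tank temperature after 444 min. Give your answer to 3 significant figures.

28.1 °C

M c_p dT/dt = ṁ c_p (T_in − T) + Q̇.
Rearrange: dT/dt = (T_ss − T)/τ with τ = M/ṁ = 205.31 min and T_ss = T_in + Q̇/(ṁ c_p) = 29.260 °C.
This is linear first-order; T(t) = T_ss + (T₀ − T_ss) e^(−t/τ).
T(444) = 29.260 + (-10.260)·e^(−444/205.31) = 29.260 + (-10.260)·0.11503 = 28.080 °C.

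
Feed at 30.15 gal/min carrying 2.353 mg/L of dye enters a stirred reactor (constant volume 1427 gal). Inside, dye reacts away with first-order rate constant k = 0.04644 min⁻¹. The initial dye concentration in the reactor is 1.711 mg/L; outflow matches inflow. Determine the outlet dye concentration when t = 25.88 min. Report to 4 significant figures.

0.9055 mg/L

Species balance: V dC/dt = Q C_in − Q C − k V C.
dC/dt = (Q/V) C_in − (Q/V + k) C; effective rate a = Q/V + k = 0.0211282 + 0.04644 = 0.0675682 min⁻¹.
C_ss = Q C_in/(Q + kV) = 0.735771 mg/L; C(t) = C_ss + (C₀ − C_ss) e^(−a t).
C(25.88) = 0.735771 + (0.975229)·e^(−0.0675682·25.88) = 0.735771 + (0.975229)·0.174006 = 0.905467 mg/L.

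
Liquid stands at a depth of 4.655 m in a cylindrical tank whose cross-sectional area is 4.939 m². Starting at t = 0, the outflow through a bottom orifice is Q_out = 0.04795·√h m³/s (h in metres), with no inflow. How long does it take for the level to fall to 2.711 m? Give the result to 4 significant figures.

With no inflow, A dh/dt = −0.04795 √h.
Separate and integrate: 2(√h − √h₀) = −(0.04795/A) t.
t = 2A(√h₀ − √h)/0.04795 = 2·4.939·(√4.655 − √2.711)/0.04795
  = 9.87800 × (2.15754 − 1.64651) / 0.04795 = 105.276 s.

105.3 s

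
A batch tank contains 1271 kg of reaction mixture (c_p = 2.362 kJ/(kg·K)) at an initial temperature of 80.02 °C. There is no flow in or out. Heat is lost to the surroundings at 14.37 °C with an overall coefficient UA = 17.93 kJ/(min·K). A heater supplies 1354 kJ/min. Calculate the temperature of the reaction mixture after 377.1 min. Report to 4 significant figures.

Lumped-capacitance energy balance: M c_p dT/dt = UA(T_amb − T) + Q̇.
dT/dt = (T_ss − T)/τ with T_ss = T_amb + Q̇/UA = 14.37 + 1354/17.93 = 89.8859 °C, τ = M c_p/UA = 1271·2.362/17.93 = 167.435 min.
This is linear first-order; T(t) = T_ss + (T₀ − T_ss) e^(−t/τ).
T(377.1) = 89.8859 + (-9.86590)·0.105165 = 88.8483 °C.

88.85 °C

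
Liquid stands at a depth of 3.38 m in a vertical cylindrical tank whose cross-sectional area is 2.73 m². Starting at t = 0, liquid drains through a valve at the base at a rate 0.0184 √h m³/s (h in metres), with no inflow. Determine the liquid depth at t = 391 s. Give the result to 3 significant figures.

0.271 m

With no inflow, A dh/dt = −0.0184 √h.
∫ h^(−1/2) dh = −(0.0184/A) ∫ dt, giving 2√h = 2√h₀ − (0.0184/A) t.
√h = √3.38 − 0.0184·391/(2·2.73) = 1.8385 − 1.3177 = 0.52082.
h = 0.52082² = 0.27126 m.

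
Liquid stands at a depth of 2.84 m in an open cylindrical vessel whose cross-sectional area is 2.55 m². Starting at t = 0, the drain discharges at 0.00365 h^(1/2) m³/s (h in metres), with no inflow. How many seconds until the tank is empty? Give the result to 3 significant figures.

A dh/dt = −Q_out = −0.00365 √h.
Separate and integrate: 2(√h − √h₀) = −(0.00365/A) t.
Tank is empty when √h = 0: t_empty = 2A√h₀/0.00365.
t_empty = 2·2.55·√2.84/0.00365 = 5.1000·1.6852/0.00365 = 2354.7 s.

2350 s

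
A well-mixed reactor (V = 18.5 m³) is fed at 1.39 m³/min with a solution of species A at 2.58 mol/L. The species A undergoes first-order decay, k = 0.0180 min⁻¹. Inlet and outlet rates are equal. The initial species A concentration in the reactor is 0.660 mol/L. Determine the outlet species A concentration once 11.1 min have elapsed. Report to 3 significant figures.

1.58 mol/L

Species balance: V dC/dt = Q C_in − Q C − k V C.
This is linear with rate a = Q/V + k = 0.093135 min⁻¹.
C_ss = Q C_in/(Q + kV) = 2.0814 mol/L; C(t) = C_ss + (C₀ − C_ss) e^(−a t).
C(11.1) = 2.0814 + (-1.4214)·e^(−0.093135·11.1) = 2.0814 + (-1.4214)·0.35565 = 1.5759 mol/L.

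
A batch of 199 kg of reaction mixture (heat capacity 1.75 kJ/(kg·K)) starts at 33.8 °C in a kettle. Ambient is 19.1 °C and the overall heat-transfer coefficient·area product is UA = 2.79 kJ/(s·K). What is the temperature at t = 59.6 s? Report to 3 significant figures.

Lumped-capacitance energy balance: M c_p dT/dt = UA(T_amb − T).
dT/dt = (T_ss − T)/τ with T_ss = T_amb = 19.100 °C, τ = M c_p/UA = 199·1.75/2.79 = 124.82 s.
T approaches T_ss exponentially: T(t) = T_ss + (T₀ − T_ss) e^(−t/τ).
T(59.6) = 19.100 + (14.700)·0.62034 = 28.219 °C.

28.2 °C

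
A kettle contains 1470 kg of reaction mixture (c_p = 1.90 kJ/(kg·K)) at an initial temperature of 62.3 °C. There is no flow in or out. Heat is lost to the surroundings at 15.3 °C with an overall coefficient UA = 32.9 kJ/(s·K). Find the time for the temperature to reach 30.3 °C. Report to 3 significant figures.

97.0 s

Heat balance on the well-mixed liquid: M c_p dT/dt = −UA(T − T_amb).
τ = M c_p/UA = 84.894 s; T_ss = T_amb = 15.300 °C.
T(t) = T_ss + (T₀ − T_ss)e^(−t/τ); set T = 30.3:
t = −τ ln[(T − T_ss)/(T₀ − T_ss)] = −84.894 · ln(0.31915) = 96.957 s.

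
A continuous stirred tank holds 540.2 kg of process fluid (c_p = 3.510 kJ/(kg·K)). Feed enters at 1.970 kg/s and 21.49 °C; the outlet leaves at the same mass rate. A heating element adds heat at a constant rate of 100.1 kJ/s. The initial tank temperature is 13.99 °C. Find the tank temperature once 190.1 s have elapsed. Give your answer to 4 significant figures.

First-law balance (no shaft work): M c_p dT/dt = ṁ c_p (T_in − T) + 100.1.
Rearrange: dT/dt = (T_ss − T)/τ with τ = M/ṁ = 274.213 s and T_ss = T_in + Q̇/(ṁ c_p) = 35.9664 °C.
Solution: T(t) = T_ss + (T₀ − T_ss) e^(−t/τ).
T(190.1) = 35.9664 + (-21.9764)·e^(−190.1/274.213) = 35.9664 + (-21.9764)·0.499945 = 24.9794 °C.

24.98 °C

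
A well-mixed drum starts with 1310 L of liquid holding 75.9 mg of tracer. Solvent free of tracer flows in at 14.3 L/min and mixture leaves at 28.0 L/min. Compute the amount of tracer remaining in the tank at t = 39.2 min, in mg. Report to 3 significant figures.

Let m(t) be the amount of tracer. Volume: V(t) = V₀ + (Q_in − Q_out) t = 1310 − 13.700 t; V(39.2) = 772.96 L.
Species balance (pure solvent in): dm/dt = −Q_out · m/V(t).
Separate: dm/m = −Q_out dt/V(t) ⇒ ln(m/m₀) = −(Q_out/(Q_in−Q_out)) ln(V/V₀).
m = m₀ (V₀/V)^(Q_out/(Q_in−Q_out)) = 75.9 × (1310/772.96)^(-2.0438) = 25.821 mg.

25.8 mg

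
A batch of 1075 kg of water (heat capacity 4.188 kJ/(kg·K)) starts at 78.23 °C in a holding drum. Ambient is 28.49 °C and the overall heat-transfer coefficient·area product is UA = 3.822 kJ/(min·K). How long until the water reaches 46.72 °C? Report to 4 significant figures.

1182 min

Lumped-capacitance energy balance: M c_p dT/dt = UA(T_amb − T).
τ = M c_p/UA = 1177.94 min; T_ss = T_amb = 28.4900 °C.
T(t) = T_ss + (T₀ − T_ss)e^(−t/τ); set T = 46.72:
t = −τ ln[(T − T_ss)/(T₀ − T_ss)] = −1177.94 · ln(0.366506) = 1182.35 min.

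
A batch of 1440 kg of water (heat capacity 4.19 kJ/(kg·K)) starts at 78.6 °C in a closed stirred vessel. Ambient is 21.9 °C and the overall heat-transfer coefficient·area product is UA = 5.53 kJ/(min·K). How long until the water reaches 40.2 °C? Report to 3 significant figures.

1230 min

Lumped-capacitance energy balance: M c_p dT/dt = UA(T_amb − T).
τ = M c_p/UA = 1091.1 min; T_ss = T_amb = 21.900 °C.
T(t) = T_ss + (T₀ − T_ss)e^(−t/τ); set T = 40.2:
t = −τ ln[(T − T_ss)/(T₀ − T_ss)] = −1091.1 · ln(0.32275) = 1233.9 min.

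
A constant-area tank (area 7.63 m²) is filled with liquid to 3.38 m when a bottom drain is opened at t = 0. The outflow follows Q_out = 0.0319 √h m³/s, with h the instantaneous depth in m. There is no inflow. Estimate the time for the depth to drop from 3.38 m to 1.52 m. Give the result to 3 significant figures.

290 s

Accumulation of liquid (constant cross-section A): A dh/dt = −0.0319 √h.
∫ h^(−1/2) dh = −(0.0319/A) ∫ dt, giving 2√h = 2√h₀ − (0.0319/A) t.
t = 2A(√h₀ − √h)/0.0319 = 2·7.63·(√3.38 − √1.52)/0.0319
  = 15.260 × (1.8385 − 1.2329) / 0.0319 = 289.70 s.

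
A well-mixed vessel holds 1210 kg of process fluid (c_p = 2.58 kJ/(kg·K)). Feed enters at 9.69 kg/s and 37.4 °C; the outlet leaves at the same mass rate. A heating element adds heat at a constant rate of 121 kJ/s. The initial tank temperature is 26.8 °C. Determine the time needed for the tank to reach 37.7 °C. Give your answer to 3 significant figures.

Heat balance on the well-mixed liquid: M c_p dT/dt = ṁ c_p (T_in − T) + 121.
τ = M/ṁ = 124.87 s; T_ss = T_in + Q̇/(ṁ c_p) = 42.240 °C.
T(t) = T_ss + (T₀ − T_ss) e^(−t/τ). Set T = 37.7:
e^(−t/τ) = (37.7 − 42.240)/(26.8 − 42.240) = 0.29404
t = −124.87 · ln(0.29404) = 152.85 s.

153 s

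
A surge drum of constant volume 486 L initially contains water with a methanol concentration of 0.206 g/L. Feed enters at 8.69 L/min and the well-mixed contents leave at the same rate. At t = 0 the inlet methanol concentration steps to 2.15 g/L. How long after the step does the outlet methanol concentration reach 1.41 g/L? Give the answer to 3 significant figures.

Accumulation = in − out for the solute gives V dC/dt = Q(C_in − C), so τ = V/Q = 55.926 min.
C(t) = C_in + (C₀ − C_in) e^(−t/τ). Set C = 1.41 and solve for t:
e^(−t/τ) = (C − C_in)/(C₀ − C_in) = (1.41 − 2.15)/(0.206 − 2.15) = 0.38066
t = −τ ln(…) = 55.926 × 0.96585 = 54.017 min.

54.0 min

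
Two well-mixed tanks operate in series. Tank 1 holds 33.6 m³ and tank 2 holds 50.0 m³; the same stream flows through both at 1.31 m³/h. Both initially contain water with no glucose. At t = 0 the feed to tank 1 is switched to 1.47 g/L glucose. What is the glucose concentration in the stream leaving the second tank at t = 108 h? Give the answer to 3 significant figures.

Time constants: τᵢ = Vᵢ/Q for each well-mixed tank.
τ₁ = 33.6/1.31 = 25.649 h; τ₂ = 50.0/1.31 = 38.168 h.
Solving the cascade with C₁(0)=C₂(0)=0 gives C₂(t) = C_in[1 − (τ₁ e^(−t/τ₁) − τ₂ e^(−t/τ₂))/(τ₁ − τ₂)].
At t = 108: e^(−t/τ₁) = 0.014836, e^(−t/τ₂) = 0.059036.
C₂ = 1.47·[1 − (25.649·0.014836 − 38.168·0.059036)/(-12.519)] = 1.47·0.85041 = 1.2501 g/L.

1.25 g/L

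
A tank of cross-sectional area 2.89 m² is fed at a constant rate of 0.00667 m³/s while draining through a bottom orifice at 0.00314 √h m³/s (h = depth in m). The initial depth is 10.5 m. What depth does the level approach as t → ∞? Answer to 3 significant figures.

4.51 m

A dh/dt = Q_in − 0.00314 √h. Steady state requires inflow = outflow:
Q_in = 0.00314 √h_ss ⇒ √h_ss = 0.00667/0.00314 = 2.1242.
h_ss = 2.1242² = 4.5122 m. (Since h₀ = 10.5 m > h_ss, the level will fall toward this value.)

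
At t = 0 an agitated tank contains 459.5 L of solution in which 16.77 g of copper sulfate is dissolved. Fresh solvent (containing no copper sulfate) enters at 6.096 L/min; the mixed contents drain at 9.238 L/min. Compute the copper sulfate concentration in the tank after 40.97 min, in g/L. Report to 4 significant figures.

Let m(t) be the amount of copper sulfate. Volume: V(t) = V₀ + (Q_in − Q_out) t = 459.5 − 3.14200 t; V(40.97) = 330.772 L.
Solute balance: dm/dt = 0 − Q_out C = −Q_out m/V(t).
dm/m = −Q_out dt/(V₀ − 3.14200 t); integrating gives ln(m/m₀) = −(Q_out/(Q_in−Q_out)) ln(V/V₀).
m = m₀ (V₀/V)^(Q_out/(Q_in−Q_out)) = 16.77 × (459.5/330.772)^(-2.94017) = 6.37978 g.
C = m/V = 6.37978/330.772 = 0.0192875 g/L.

0.01929 g/L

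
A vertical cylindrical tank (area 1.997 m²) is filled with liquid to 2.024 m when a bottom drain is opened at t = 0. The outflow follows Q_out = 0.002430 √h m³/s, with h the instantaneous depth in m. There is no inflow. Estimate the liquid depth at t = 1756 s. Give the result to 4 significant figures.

0.1255 m

With no inflow, A dh/dt = −0.002430 √h.
∫ h^(−1/2) dh = −(0.002430/A) ∫ dt, giving 2√h = 2√h₀ − (0.002430/A) t.
√h = √2.024 − 0.002430·1756/(2·1.997) = 1.42267 − 1.06837 = 0.354301.
h = 0.354301² = 0.125529 m.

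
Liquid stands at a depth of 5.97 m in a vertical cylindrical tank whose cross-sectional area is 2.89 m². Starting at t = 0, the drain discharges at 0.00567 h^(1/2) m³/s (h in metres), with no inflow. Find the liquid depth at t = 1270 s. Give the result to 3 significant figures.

1.43 m

Volume balance on the tank: A dh/dt = −0.00567 √h.
Separate and integrate: 2(√h − √h₀) = −(0.00567/A) t.
√h = √5.97 − 0.00567·1270/(2·2.89) = 2.4434 − 1.2458 = 1.1975.
h = 1.1975² = 1.4341 m.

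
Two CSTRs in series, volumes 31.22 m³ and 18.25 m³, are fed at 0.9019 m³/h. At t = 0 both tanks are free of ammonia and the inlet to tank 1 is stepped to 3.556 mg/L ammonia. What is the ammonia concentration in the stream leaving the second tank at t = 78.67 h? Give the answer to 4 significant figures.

2.777 mg/L

Species balance on tank i: dCᵢ/dt = (Cᵢ₋₁ − Cᵢ)/τᵢ with τᵢ = Vᵢ/Q.
τ₁ = 31.22/0.9019 = 34.6158 h; τ₂ = 18.25/0.9019 = 20.2351 h.
Tank 1: C₁ = C_in(1 − e^(−t/τ₁)). Tank 2 (τ₁ ≠ τ₂): C₂ = C_in[1 − (τ₁ e^(−t/τ₁) − τ₂ e^(−t/τ₂))/(τ₁ − τ₂)].
At t = 78.67: e^(−t/τ₁) = 0.103038, e^(−t/τ₂) = 0.0204902.
C₂ = 3.556·[1 − (34.6158·0.103038 − 20.2351·0.0204902)/(14.3808)] = 3.556·0.780810 = 2.77656 mg/L.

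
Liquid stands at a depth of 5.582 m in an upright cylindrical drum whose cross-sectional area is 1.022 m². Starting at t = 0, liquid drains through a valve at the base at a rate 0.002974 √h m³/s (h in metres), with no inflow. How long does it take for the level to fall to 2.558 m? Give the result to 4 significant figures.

A dh/dt = −Q_out = −0.002974 √h.
Separate and integrate: 2(√h − √h₀) = −(0.002974/A) t.
t = 2A(√h₀ − √h)/0.002974 = 2·1.022·(√5.582 − √2.558)/0.002974
  = 2.04400 × (2.36263 − 1.59937) / 0.002974 = 524.575 s.

524.6 s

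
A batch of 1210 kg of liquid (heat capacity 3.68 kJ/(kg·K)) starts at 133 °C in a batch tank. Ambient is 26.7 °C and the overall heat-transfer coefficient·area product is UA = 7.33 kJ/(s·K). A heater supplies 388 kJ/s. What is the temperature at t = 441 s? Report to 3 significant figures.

105 °C

Unsteady energy balance on the tank contents: M c_p dT/dt = −UA(T − T_amb) + Q̇.
dT/dt = (T_ss − T)/τ with T_ss = T_amb + Q̇/UA = 26.7 + 388/7.33 = 79.633 °C, τ = M c_p/UA = 1210·3.68/7.33 = 607.48 s.
This is linear first-order; T(t) = T_ss + (T₀ − T_ss) e^(−t/τ).
T(441) = 79.633 + (53.367)·0.48386 = 105.46 °C.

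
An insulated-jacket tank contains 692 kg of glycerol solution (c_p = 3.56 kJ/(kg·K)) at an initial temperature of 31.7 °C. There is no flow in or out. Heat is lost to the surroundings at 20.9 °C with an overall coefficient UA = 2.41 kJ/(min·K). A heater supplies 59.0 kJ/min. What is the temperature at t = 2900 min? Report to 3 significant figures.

Unsteady energy balance on the tank contents: M c_p dT/dt = −UA(T − T_amb) + Q̇.
dT/dt = (T_ss − T)/τ with T_ss = T_amb + Q̇/UA = 20.9 + 59.0/2.41 = 45.381 °C, τ = M c_p/UA = 692·3.56/2.41 = 1022.2 min.
Integrating: T(t) = T_ss + (T₀ − T_ss) e^(−t/τ).
T(2900) = 45.381 + (-13.681)·0.058601 = 44.580 °C.

44.6 °C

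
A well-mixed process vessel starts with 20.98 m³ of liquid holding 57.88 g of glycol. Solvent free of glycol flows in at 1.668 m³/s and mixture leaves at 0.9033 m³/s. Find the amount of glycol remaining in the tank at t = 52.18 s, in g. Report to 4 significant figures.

16.44 g

Total volume: dV/dt = Q_in − Q_out = 0.764700 m³/s, so V(t) = 20.98 + 0.764700 t and V(52.18) = 60.8820 m³.
No glycol enters, so dm/dt = −Q_out · (m/V).
Separate: dm/m = −Q_out dt/V(t) ⇒ ln(m/m₀) = −(Q_out/(Q_in−Q_out)) ln(V/V₀).
m = m₀ (V₀/V)^(Q_out/(Q_in−Q_out)) = 57.88 × (20.98/60.8820)^(1.18125) = 16.4431 g.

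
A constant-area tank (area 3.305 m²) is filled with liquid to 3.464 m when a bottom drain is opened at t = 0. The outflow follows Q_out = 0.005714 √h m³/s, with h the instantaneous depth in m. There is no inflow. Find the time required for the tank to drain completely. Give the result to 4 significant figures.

2153 s

With no inflow, A dh/dt = −0.005714 √h.
Separate and integrate: 2(√h − √h₀) = −(0.005714/A) t.
Set h = 0: 2√h₀ = (0.005714/A) t_empty ⇒ t_empty = 2A√h₀/0.005714.
t_empty = 2·3.305·√3.464/0.005714 = 6.61000·1.86118/0.005714 = 2153.03 s.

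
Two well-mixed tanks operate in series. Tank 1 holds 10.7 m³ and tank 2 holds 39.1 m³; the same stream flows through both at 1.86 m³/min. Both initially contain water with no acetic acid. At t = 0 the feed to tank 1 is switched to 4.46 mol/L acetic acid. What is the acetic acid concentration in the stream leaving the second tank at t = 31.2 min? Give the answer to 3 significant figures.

3.08 mol/L

Species balance on tank i: dCᵢ/dt = (Cᵢ₋₁ − Cᵢ)/τᵢ with τᵢ = Vᵢ/Q.
τ₁ = 10.7/1.86 = 5.7527 min; τ₂ = 39.1/1.86 = 21.022 min.
Solving the cascade with C₁(0)=C₂(0)=0 gives C₂(t) = C_in[1 − (τ₁ e^(−t/τ₁) − τ₂ e^(−t/τ₂))/(τ₁ − τ₂)].
At t = 31.2: e^(−t/τ₁) = 0.0044115, e^(−t/τ₂) = 0.22668.
C₂ = 4.46·[1 − (5.7527·0.0044115 − 21.022·0.22668)/(-15.269)] = 4.46·0.68957 = 3.0755 mol/L.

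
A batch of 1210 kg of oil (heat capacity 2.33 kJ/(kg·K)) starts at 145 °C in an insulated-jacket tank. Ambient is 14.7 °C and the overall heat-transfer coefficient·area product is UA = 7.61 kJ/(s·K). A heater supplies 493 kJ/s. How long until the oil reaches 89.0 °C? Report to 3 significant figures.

715 s

Energy balance: M c_p dT/dt = −UA(T − T_amb) + Q̇.
τ = M c_p/UA = 370.47 s; T_ss = T_amb + Q̇/UA = 14.7 + 493/7.61 = 79.483 °C.
T(t) = T_ss + (T₀ − T_ss)e^(−t/τ); set T = 89.0:
t = −τ ln[(T − T_ss)/(T₀ − T_ss)] = −370.47 · ln(0.14526) = 714.73 s.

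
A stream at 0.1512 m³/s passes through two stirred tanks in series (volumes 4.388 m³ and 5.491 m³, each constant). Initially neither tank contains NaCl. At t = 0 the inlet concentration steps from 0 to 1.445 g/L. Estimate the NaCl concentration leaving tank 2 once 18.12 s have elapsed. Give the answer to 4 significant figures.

0.1562 g/L

Species balance on tank i: dCᵢ/dt = (Cᵢ₋₁ − Cᵢ)/τᵢ with τᵢ = Vᵢ/Q.
τ₁ = 4.388/0.1512 = 29.0212 s; τ₂ = 5.491/0.1512 = 36.3161 s.
Solving the cascade with C₁(0)=C₂(0)=0 gives C₂(t) = C_in[1 − (τ₁ e^(−t/τ₁) − τ₂ e^(−t/τ₂))/(τ₁ − τ₂)].
At t = 18.12: e^(−t/τ₁) = 0.535598, e^(−t/τ₂) = 0.607167.
C₂ = 1.445·[1 − (29.0212·0.535598 − 36.3161·0.607167)/(-7.29497)] = 1.445·0.108114 = 0.156225 g/L.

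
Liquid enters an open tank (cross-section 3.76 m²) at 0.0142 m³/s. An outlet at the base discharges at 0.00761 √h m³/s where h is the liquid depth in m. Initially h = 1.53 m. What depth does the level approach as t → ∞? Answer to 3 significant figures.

3.48 m

Level balance: A dh/dt = 0.0142 − 0.00761 √h. Setting dh/dt = 0:
Q_in = 0.00761 √h_ss ⇒ √h_ss = 0.0142/0.00761 = 1.8660.
h_ss = 1.8660² = 3.4818 m. (Since h₀ = 1.53 m < h_ss, the level will rise toward this value.)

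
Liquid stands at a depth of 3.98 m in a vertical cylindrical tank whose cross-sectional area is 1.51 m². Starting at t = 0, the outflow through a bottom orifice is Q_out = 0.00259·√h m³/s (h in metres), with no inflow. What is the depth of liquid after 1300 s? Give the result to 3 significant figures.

A dh/dt = −Q_out = −0.00259 √h.
This is separable: 2 d(√h)/dt = −0.00259/A, so √h = √h₀ − (0.00259/(2A)) t.
√h = √3.98 − 0.00259·1300/(2·1.51) = 1.9950 − 1.1149 = 0.88009.
h = 0.88009² = 0.77456 m.

0.775 m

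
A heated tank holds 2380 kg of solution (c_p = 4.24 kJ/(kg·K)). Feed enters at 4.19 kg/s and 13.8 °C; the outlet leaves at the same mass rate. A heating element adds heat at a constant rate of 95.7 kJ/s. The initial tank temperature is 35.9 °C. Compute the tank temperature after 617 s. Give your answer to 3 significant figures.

24.8 °C

M c_p dT/dt = ṁ c_p (T_in − T) + Q̇.
τ = M/ṁ = 568.02 s; T_ss = T_in + Q̇/(ṁ c_p) = 13.8 + 95.7/(4.19·4.24) = 19.187 °C.
Solution: T(t) = T_ss + (T₀ − T_ss) e^(−t/τ).
T(617) = 19.187 + (16.713)·e^(−617/568.02) = 19.187 + (16.713)·0.33749 = 24.827 °C.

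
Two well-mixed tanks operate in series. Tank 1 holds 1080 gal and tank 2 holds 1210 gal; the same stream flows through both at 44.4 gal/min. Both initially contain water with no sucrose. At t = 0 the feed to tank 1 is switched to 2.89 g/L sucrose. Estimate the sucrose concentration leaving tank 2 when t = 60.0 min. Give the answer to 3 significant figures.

Time constants: τᵢ = Vᵢ/Q for each well-mixed tank.
τ₁ = 1080/44.4 = 24.324 min; τ₂ = 1210/44.4 = 27.252 min.
Solving the cascade with C₁(0)=C₂(0)=0 gives C₂(t) = C_in[1 − (τ₁ e^(−t/τ₁) − τ₂ e^(−t/τ₂))/(τ₁ − τ₂)].
At t = 60.0: e^(−t/τ₁) = 0.084867, e^(−t/τ₂) = 0.11062.
C₂ = 2.89·[1 − (24.324·0.084867 − 27.252·0.11062)/(-2.9279)] = 2.89·0.67543 = 1.9520 g/L.

1.95 g/L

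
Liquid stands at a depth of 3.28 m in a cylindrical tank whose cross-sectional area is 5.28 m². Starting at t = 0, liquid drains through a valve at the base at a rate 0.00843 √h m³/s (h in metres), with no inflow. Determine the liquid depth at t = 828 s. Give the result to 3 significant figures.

With no inflow, A dh/dt = −0.00843 √h.
This is separable: 2 d(√h)/dt = −0.00843/A, so √h = √h₀ − (0.00843/(2A)) t.
√h = √3.28 − 0.00843·828/(2·5.28) = 1.8111 − 0.66099 = 1.1501.
h = 1.1501² = 1.3227 m.

1.32 m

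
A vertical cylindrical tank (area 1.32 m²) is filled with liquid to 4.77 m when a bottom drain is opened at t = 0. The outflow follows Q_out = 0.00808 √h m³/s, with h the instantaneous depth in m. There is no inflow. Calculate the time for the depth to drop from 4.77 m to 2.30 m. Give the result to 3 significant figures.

218 s

With no inflow, A dh/dt = −0.00808 √h.
Separate and integrate: 2(√h − √h₀) = −(0.00808/A) t.
t = 2A(√h₀ − √h)/0.00808 = 2·1.32·(√4.77 − √2.30)/0.00808
  = 2.6400 × (2.1840 − 1.5166) / 0.00808 = 218.08 s.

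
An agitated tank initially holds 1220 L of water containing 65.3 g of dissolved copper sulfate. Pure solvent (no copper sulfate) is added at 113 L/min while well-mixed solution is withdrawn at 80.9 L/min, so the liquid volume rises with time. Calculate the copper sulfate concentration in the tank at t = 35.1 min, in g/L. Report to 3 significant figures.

Total volume: dV/dt = Q_in − Q_out = 32.100 L/min, so V(t) = 1220 + 32.100 t and V(35.1) = 2346.7 L.
No copper sulfate enters, so dm/dt = −Q_out · (m/V).
dm/m = −Q_out dt/(V₀ + 32.100 t); integrating gives ln(m/m₀) = −(Q_out/(Q_in−Q_out)) ln(V/V₀).
m = m₀ (V₀/V)^(Q_out/(Q_in−Q_out)) = 65.3 × (1220/2346.7)^(2.5202) = 12.558 g.
C = m/V = 12.558/2346.7 = 0.0053512 g/L.

0.00535 g/L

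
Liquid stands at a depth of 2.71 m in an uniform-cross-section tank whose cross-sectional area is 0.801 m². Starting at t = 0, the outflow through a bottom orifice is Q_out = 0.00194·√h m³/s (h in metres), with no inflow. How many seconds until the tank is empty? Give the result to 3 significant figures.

1360 s

With no inflow, A dh/dt = −0.00194 √h.
Separate and integrate: 2(√h − √h₀) = −(0.00194/A) t.
Set h = 0: 2√h₀ = (0.00194/A) t_empty ⇒ t_empty = 2A√h₀/0.00194.
t_empty = 2·0.801·√2.71/0.00194 = 1.6020·1.6462/0.00194 = 1359.4 s.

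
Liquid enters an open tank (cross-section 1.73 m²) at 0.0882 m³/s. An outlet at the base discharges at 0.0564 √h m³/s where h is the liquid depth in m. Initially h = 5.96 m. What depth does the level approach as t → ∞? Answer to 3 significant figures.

A dh/dt = Q_in − 0.0564 √h. Steady state requires inflow = outflow:
Q_in = 0.0564 √h_ss ⇒ √h_ss = 0.0882/0.0564 = 1.5638.
h_ss = 1.5638² = 2.4456 m. (Since h₀ = 5.96 m > h_ss, the level will fall toward this value.)

2.45 m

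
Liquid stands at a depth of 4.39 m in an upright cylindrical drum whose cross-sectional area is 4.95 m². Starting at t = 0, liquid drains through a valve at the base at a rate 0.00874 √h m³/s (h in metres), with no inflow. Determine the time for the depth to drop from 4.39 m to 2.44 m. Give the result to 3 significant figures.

A dh/dt = −Q_out = −0.00874 √h.
This is separable: 2 d(√h)/dt = −0.00874/A, so √h = √h₀ − (0.00874/(2A)) t.
t = 2A(√h₀ − √h)/0.00874 = 2·4.95·(√4.39 − √2.44)/0.00874
  = 9.9000 × (2.0952 − 1.5620) / 0.00874 = 603.95 s.

604 s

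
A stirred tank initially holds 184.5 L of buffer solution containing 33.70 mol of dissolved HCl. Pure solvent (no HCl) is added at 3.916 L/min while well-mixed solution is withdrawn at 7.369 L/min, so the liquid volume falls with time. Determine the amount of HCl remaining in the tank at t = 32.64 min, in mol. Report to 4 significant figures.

4.496 mol

Total volume: dV/dt = Q_in − Q_out = -3.45300 L/min, so V(t) = 184.5 − 3.45300 t and V(32.64) = 71.7941 L.
No HCl enters, so dm/dt = −Q_out · (m/V).
dm/m = −Q_out dt/(V₀ − 3.45300 t); integrating gives ln(m/m₀) = −(Q_out/(Q_in−Q_out)) ln(V/V₀).
m = m₀ (V₀/V)^(Q_out/(Q_in−Q_out)) = 33.70 × (184.5/71.7941)^(-2.13409) = 4.49626 mol.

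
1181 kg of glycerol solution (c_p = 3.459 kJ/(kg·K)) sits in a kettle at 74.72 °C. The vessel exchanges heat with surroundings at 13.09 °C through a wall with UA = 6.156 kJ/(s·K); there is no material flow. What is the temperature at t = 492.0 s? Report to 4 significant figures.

M c_p dT/dt = −UA(T − T_amb).
dT/dt = (T_ss − T)/τ with T_ss = T_amb = 13.0900 °C, τ = M c_p/UA = 1181·3.459/6.156 = 663.593 s.
Solution: T(t) = T_ss + (T₀ − T_ss) e^(−t/τ).
T(492.0) = 13.0900 + (61.6300)·0.476438 = 42.4529 °C.

42.45 °C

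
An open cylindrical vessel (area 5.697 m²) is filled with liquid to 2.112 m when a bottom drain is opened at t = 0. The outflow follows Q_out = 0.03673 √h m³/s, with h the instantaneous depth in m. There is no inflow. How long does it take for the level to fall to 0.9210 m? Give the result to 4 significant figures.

With no inflow, A dh/dt = −0.03673 √h.
Separate and integrate: 2(√h − √h₀) = −(0.03673/A) t.
t = 2A(√h₀ − √h)/0.03673 = 2·5.697·(√2.112 − √0.9210)/0.03673
  = 11.3940 × (1.45327 − 0.959687) / 0.03673 = 153.115 s.

153.1 s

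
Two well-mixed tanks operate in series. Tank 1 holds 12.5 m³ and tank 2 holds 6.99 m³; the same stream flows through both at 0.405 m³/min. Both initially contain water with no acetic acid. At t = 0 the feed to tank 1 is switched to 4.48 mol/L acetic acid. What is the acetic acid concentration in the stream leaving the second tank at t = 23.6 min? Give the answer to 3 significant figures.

1.20 mol/L

Time constants: τᵢ = Vᵢ/Q for each well-mixed tank.
τ₁ = 12.5/0.405 = 30.864 min; τ₂ = 6.99/0.405 = 17.259 min.
Tank 1: C₁ = C_in(1 − e^(−t/τ₁)). Tank 2 (τ₁ ≠ τ₂): C₂ = C_in[1 − (τ₁ e^(−t/τ₁) − τ₂ e^(−t/τ₂))/(τ₁ − τ₂)].
At t = 23.6: e^(−t/τ₁) = 0.46550, e^(−t/τ₂) = 0.25477.
C₂ = 4.48·[1 − (30.864·0.46550 − 17.259·0.25477)/(13.605)] = 4.48·0.26717 = 1.1969 mol/L.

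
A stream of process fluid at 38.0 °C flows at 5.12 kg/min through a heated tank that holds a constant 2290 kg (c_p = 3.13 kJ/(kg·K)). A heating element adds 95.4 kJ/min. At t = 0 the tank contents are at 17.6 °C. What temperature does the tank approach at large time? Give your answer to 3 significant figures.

44.0 °C

Energy balance: M c_p dT/dt = ṁ c_p (T_in − T) + 95.4.
At steady state dT/dt = 0 ⇒ T_ss = T_in + Q̇/(ṁ c_p) = 38.0 + 95.4/(5.12·3.13) = 43.953 °C.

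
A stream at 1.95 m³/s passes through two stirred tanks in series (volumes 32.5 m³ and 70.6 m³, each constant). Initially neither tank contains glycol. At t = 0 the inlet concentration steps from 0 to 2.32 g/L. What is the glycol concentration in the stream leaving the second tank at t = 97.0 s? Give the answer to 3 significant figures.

2.03 g/L

Each tank obeys Vᵢ dCᵢ/dt = Q(Cᵢ₋₁ − Cᵢ), so τᵢ = Vᵢ/Q.
τ₁ = 32.5/1.95 = 16.667 s; τ₂ = 70.6/1.95 = 36.205 s.
Solving the cascade with C₁(0)=C₂(0)=0 gives C₂(t) = C_in[1 − (τ₁ e^(−t/τ₁) − τ₂ e^(−t/τ₂))/(τ₁ − τ₂)].
At t = 97.0: e^(−t/τ₁) = 0.0029676, e^(−t/τ₂) = 0.068620.
C₂ = 2.32·[1 − (16.667·0.0029676 − 36.205·0.068620)/(-19.538)] = 2.32·0.87538 = 2.0309 g/L.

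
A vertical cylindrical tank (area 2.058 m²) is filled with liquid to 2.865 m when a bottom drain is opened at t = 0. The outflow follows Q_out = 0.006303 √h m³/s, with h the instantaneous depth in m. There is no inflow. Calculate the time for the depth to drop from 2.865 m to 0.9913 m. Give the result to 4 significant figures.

With no inflow, A dh/dt = −0.006303 √h.
Separate and integrate: 2(√h − √h₀) = −(0.006303/A) t.
t = 2A(√h₀ − √h)/0.006303 = 2·2.058·(√2.865 − √0.9913)/0.006303
  = 4.11600 × (1.69263 − 0.995640) / 0.006303 = 455.150 s.

455.2 s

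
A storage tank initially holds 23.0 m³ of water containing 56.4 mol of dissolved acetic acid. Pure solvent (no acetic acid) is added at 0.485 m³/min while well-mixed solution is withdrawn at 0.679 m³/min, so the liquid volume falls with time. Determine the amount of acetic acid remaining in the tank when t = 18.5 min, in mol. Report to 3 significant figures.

31.1 mol

Total volume: dV/dt = Q_in − Q_out = -0.19400 m³/min, so V(t) = 23.0 − 0.19400 t and V(18.5) = 19.411 m³.
Solute balance: dm/dt = 0 − Q_out C = −Q_out m/V(t).
dm/m = −Q_out dt/(V₀ − 0.19400 t); integrating gives ln(m/m₀) = −(Q_out/(Q_in−Q_out)) ln(V/V₀).
m = m₀ (V₀/V)^(Q_out/(Q_in−Q_out)) = 56.4 × (23.0/19.411)^(-3.5000) = 31.146 mol.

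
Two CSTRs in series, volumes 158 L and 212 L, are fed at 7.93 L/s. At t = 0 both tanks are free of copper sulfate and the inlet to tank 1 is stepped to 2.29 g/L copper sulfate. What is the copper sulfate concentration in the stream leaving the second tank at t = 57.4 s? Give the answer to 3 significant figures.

Time constants: τᵢ = Vᵢ/Q for each well-mixed tank.
τ₁ = 158/7.93 = 19.924 s; τ₂ = 212/7.93 = 26.734 s.
Solving the cascade with C₁(0)=C₂(0)=0 gives C₂(t) = C_in[1 − (τ₁ e^(−t/τ₁) − τ₂ e^(−t/τ₂))/(τ₁ − τ₂)].
At t = 57.4: e^(−t/τ₁) = 0.056084, e^(−t/τ₂) = 0.11682.
C₂ = 2.29·[1 − (19.924·0.056084 − 26.734·0.11682)/(-6.8096)] = 2.29·0.70546 = 1.6155 g/L.

1.62 g/L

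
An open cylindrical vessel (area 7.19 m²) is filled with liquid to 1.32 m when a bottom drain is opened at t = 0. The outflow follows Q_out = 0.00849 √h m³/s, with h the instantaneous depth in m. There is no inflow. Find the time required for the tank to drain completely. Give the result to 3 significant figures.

1950 s

A dh/dt = −Q_out = −0.00849 √h.
Separate and integrate: 2(√h − √h₀) = −(0.00849/A) t.
Set h = 0: 2√h₀ = (0.00849/A) t_empty ⇒ t_empty = 2A√h₀/0.00849.
t_empty = 2·7.19·√1.32/0.00849 = 14.380·1.1489/0.00849 = 1946.0 s.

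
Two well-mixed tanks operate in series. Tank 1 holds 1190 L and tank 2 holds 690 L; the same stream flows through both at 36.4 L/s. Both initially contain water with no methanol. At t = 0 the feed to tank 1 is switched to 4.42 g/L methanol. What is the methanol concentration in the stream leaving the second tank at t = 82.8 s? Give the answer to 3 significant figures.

Species balance on tank i: dCᵢ/dt = (Cᵢ₋₁ − Cᵢ)/τᵢ with τᵢ = Vᵢ/Q.
τ₁ = 1190/36.4 = 32.692 s; τ₂ = 690/36.4 = 18.956 s.
Tank 1: C₁ = C_in(1 − e^(−t/τ₁)). Tank 2 (τ₁ ≠ τ₂): C₂ = C_in[1 − (τ₁ e^(−t/τ₁) − τ₂ e^(−t/τ₂))/(τ₁ − τ₂)].
At t = 82.8: e^(−t/τ₁) = 0.079444, e^(−t/τ₂) = 0.012677.
C₂ = 4.42·[1 − (32.692·0.079444 − 18.956·0.012677)/(13.736)] = 4.42·0.82842 = 3.6616 g/L.

3.66 g/L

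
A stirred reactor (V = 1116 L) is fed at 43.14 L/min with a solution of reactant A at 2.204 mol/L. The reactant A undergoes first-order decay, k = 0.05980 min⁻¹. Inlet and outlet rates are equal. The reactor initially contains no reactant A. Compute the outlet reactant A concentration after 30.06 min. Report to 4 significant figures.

0.8205 mol/L

Species balance: V dC/dt = Q C_in − Q C − k V C.
dC/dt = (Q/V) C_in − (Q/V + k) C; effective rate a = Q/V + k = 0.0386559 + 0.05980 = 0.0984559 min⁻¹.
C_ss = Q C_in/(Q + kV) = 0.865338 mol/L; C(t) = C_ss + (C₀ − C_ss) e^(−a t).
C(30.06) = 0.865338 + (-0.865338)·e^(−0.0984559·30.06) = 0.865338 + (-0.865338)·0.0518404 = 0.820478 mol/L.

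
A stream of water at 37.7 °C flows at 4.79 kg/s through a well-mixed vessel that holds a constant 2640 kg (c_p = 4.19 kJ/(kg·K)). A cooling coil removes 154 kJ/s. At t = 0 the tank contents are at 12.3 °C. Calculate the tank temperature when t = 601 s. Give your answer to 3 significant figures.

24.1 °C

M c_p dT/dt = ṁ c_p (T_in − T) − Q̇.
τ = M/ṁ = 551.15 s; T_ss = T_in − Q̇/(ṁ c_p) = 37.7 − 154/(4.79·4.19) = 30.027 °C.
Solution: T(t) = T_ss + (T₀ − T_ss) e^(−t/τ).
T(601) = 30.027 + (-17.727)·e^(−601/551.15) = 30.027 + (-17.727)·0.33606 = 24.070 °C.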